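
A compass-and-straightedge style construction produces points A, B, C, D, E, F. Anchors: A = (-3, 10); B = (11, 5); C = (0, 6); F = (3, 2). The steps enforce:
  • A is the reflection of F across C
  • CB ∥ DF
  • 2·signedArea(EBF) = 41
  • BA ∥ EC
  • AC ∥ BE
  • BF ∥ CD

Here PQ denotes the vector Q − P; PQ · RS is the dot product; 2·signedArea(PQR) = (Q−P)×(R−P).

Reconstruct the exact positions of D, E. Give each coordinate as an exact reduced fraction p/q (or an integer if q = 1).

D = (-8, 3)
E = (14, 1)

1. D_x = -8  [CB ∥ DF ∩ BF ∥ CD]
2. D_y = 3  [CB ∥ DF ∩ BF ∥ CD]
   → D = (-8, 3)
3. E_x = 14  [BA ∥ EC ∩ AC ∥ BE]
4. E_y = 1  [BA ∥ EC ∩ AC ∥ BE]
   → E = (14, 1)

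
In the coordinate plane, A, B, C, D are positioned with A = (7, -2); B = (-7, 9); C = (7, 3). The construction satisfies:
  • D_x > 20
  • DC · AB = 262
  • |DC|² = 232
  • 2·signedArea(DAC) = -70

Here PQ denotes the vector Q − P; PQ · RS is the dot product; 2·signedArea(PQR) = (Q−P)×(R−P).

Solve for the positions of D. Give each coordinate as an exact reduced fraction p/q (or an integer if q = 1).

1. D_x = 21  [2·signedArea(DAC) = -70 ∩ DC · AB = 262]
2. D_y = -3  [2·signedArea(DAC) = -70 ∩ DC · AB = 262]
   → D = (21, -3)

D = (21, -3)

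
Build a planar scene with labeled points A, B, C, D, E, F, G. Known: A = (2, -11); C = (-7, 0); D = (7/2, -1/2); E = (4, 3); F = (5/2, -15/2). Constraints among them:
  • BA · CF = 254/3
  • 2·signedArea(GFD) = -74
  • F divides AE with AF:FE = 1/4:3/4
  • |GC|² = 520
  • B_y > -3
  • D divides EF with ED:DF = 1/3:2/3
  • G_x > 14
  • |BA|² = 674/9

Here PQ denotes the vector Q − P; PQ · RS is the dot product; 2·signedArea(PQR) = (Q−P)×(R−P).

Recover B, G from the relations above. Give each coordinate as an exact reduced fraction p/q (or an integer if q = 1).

B = (-1/3, -8/3)
G = (15, 6)

1. B_x = -1/3  [line -19/2·x + 15/2·y + 101/6 = 0 ∩ |BA|² = 674/9]
2. B_y = -8/3  [line -19/2·x + 15/2·y + 101/6 = 0 ∩ |BA|² = 674/9]
   → B = (-1/3, -8/3)
3. G_x = 15  [line -7·x + 1·y + 99 = 0 ∩ |GC|² = 520]
4. G_y = 6  [line -7·x + 1·y + 99 = 0 ∩ |GC|² = 520]
   → G = (15, 6)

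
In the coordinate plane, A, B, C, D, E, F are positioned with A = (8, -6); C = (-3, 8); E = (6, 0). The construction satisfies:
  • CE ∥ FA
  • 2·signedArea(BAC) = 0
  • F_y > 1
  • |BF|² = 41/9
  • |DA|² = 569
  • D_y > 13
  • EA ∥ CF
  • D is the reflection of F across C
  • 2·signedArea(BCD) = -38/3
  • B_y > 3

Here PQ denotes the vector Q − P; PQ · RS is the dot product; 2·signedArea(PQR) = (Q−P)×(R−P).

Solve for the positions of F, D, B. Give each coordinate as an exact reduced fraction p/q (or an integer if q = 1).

1. F_x = -1  [CE ∥ FA ∩ EA ∥ CF]
2. F_y = 2  [CE ∥ FA ∩ EA ∥ CF]
   → F = (-1, 2)
3. D_x = -5  [D is the reflection of F across C]
4. D_y = 14  [D is the reflection of F across C]
   → D = (-5, 14)
5. B_x = 2/3  [2·signedArea(BAC) = 0 ∩ 2·signedArea(BCD) = -38/3]
6. B_y = 10/3  [2·signedArea(BAC) = 0 ∩ 2·signedArea(BCD) = -38/3]
   → B = (2/3, 10/3)

B = (2/3, 10/3)
D = (-5, 14)
F = (-1, 2)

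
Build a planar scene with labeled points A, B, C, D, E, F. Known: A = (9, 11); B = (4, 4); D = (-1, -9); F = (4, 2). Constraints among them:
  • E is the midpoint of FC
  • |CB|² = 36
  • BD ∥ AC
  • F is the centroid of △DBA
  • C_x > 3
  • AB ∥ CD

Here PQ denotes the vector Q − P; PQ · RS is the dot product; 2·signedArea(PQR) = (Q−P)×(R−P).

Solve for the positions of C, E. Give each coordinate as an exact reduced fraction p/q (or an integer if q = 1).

1. C_x = 4  [AB ∥ CD ∩ BD ∥ AC]
2. C_y = -2  [AB ∥ CD ∩ BD ∥ AC]
   → C = (4, -2)
3. E_x = 4  [E is the midpoint of FC]
4. E_y = 0  [E is the midpoint of FC]
   → E = (4, 0)

C = (4, -2)
E = (4, 0)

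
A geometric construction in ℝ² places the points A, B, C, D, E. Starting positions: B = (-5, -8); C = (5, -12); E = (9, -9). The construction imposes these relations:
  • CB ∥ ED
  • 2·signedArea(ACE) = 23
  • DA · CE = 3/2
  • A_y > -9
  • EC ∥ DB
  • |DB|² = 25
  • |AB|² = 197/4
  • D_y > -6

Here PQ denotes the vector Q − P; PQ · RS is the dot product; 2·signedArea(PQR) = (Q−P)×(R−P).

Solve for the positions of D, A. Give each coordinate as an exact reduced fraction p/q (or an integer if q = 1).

A = (2, -17/2)
D = (-1, -5)

1. D_x = -1  [EC ∥ DB ∩ CB ∥ ED]
2. D_y = -5  [EC ∥ DB ∩ CB ∥ ED]
   → D = (-1, -5)
3. A_x = 2  [2·signedArea(ACE) = 23 ∩ DA · CE = 3/2]
4. A_y = -17/2  [2·signedArea(ACE) = 23 ∩ DA · CE = 3/2]
   → A = (2, -17/2)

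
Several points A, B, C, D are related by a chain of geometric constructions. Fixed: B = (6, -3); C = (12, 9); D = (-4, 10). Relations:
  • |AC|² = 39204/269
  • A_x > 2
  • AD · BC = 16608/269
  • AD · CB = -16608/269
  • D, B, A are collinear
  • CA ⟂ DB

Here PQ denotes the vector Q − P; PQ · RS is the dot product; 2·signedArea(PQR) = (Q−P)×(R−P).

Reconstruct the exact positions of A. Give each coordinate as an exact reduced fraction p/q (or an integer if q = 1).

A = (654/269, 441/269)

1. A_x = 654/269  [D, B, A are collinear ∩ CA ⟂ DB]
2. A_y = 441/269  [D, B, A are collinear ∩ CA ⟂ DB]
   → A = (654/269, 441/269)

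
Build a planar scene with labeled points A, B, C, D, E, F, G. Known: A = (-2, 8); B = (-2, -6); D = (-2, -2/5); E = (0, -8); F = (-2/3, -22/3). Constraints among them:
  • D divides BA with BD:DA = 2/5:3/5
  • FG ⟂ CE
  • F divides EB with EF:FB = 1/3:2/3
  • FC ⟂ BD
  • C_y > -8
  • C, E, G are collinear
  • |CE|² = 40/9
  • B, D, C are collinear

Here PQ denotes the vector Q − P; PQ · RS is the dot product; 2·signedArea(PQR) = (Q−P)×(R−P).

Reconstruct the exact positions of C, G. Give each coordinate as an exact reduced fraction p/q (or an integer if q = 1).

1. C_x = -2  [B, D, C are collinear ∩ FC ⟂ BD]
2. C_y = -22/3  [B, D, C are collinear ∩ FC ⟂ BD]
   → C = (-2, -22/3)
3. G_x = -4/5  [C, E, G are collinear ∩ FG ⟂ CE]
4. G_y = -116/15  [C, E, G are collinear ∩ FG ⟂ CE]
   → G = (-4/5, -116/15)

C = (-2, -22/3)
G = (-4/5, -116/15)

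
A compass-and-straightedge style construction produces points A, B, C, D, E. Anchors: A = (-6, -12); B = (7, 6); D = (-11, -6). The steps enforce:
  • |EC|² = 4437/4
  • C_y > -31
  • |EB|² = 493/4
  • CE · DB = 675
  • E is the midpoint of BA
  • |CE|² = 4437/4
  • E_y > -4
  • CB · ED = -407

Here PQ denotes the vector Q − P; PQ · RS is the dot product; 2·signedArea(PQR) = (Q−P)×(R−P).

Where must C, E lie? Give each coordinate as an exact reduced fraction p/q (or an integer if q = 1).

C = (-19, -30)
E = (1/2, -3)

1. E_x = 1/2  [E is the midpoint of BA]
2. E_y = -3  [E is the midpoint of BA]
   → E = (1/2, -3)
3. C_x = -19  [CE · DB = 675 ∩ CB · ED = -407]
4. C_y = -30  [CE · DB = 675 ∩ CB · ED = -407]
   → C = (-19, -30)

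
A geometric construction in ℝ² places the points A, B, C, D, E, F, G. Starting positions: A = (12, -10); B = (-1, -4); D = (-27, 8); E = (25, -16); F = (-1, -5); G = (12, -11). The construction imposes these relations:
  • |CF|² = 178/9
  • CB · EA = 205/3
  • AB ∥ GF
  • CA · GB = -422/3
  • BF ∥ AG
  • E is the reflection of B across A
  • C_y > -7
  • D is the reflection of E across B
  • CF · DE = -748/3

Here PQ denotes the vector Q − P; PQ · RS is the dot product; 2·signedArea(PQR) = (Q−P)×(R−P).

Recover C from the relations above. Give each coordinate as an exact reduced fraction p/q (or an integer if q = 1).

C = (10/3, -6)

1. C_x = 10/3  [CB · EA = 205/3 ∩ CA · GB = -422/3]
2. C_y = -6  [CB · EA = 205/3 ∩ CA · GB = -422/3]
   → C = (10/3, -6)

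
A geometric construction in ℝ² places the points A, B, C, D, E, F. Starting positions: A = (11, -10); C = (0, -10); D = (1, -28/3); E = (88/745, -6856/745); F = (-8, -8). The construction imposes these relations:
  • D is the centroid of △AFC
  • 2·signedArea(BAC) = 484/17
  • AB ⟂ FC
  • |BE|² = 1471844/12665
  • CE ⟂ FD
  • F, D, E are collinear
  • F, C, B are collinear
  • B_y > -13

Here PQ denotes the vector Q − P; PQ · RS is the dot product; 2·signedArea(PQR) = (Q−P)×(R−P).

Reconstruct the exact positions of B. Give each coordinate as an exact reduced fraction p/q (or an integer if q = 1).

1. B_x = 176/17  [F, C, B are collinear ∩ AB ⟂ FC]
2. B_y = -214/17  [F, C, B are collinear ∩ AB ⟂ FC]
   → B = (176/17, -214/17)

B = (176/17, -214/17)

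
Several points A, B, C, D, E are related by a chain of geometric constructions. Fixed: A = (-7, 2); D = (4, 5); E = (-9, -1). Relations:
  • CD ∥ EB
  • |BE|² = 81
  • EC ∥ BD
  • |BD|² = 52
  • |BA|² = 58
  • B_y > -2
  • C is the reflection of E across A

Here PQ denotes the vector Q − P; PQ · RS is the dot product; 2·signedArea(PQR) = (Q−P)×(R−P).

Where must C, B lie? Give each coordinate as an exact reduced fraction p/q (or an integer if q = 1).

1. C_x = -5  [C is the reflection of E across A]
2. C_y = 5  [C is the reflection of E across A]
   → C = (-5, 5)
3. B_x = 0  [EC ∥ BD ∩ CD ∥ EB]
4. B_y = -1  [EC ∥ BD ∩ CD ∥ EB]
   → B = (0, -1)

B = (0, -1)
C = (-5, 5)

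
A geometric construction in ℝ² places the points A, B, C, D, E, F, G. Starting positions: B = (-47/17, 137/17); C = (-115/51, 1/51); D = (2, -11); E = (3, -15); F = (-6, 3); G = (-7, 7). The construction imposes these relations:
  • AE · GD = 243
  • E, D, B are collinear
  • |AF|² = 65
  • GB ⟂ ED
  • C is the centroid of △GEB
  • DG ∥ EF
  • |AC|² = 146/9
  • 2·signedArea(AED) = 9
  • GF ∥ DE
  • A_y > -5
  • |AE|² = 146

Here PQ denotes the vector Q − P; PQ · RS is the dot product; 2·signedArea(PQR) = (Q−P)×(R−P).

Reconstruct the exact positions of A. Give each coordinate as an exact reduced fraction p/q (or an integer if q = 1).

1. A_x = -2  [2·signedArea(AED) = 9 ∩ AE · GD = 243]
2. A_y = -4  [2·signedArea(AED) = 9 ∩ AE · GD = 243]
   → A = (-2, -4)

A = (-2, -4)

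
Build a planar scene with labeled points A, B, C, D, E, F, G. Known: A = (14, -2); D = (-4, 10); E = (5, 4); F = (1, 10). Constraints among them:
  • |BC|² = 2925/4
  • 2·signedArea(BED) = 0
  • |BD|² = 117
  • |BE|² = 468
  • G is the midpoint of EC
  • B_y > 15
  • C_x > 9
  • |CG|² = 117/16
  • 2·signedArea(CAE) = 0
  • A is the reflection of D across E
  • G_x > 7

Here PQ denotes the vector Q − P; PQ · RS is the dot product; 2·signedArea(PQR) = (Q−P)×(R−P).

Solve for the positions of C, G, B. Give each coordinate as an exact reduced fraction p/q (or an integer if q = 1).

B = (-13, 16)
C = (19/2, 1)
G = (29/4, 5/2)

1. B_x = -13  [line -6·x + -9·y + 66 = 0 ∩ |BE|² = 468]
2. B_y = 16  [line -6·x + -9·y + 66 = 0 ∩ |BE|² = 468]
   → B = (-13, 16)
3. C_x = 19/2  [line -6·x + -9·y + 66 = 0 ∩ |BC|² = 2925/4]
4. C_y = 1  [line -6·x + -9·y + 66 = 0 ∩ |BC|² = 2925/4]
   → C = (19/2, 1)
5. G_x = 29/4  [G is the midpoint of EC]
6. G_y = 5/2  [G is the midpoint of EC]
   → G = (29/4, 5/2)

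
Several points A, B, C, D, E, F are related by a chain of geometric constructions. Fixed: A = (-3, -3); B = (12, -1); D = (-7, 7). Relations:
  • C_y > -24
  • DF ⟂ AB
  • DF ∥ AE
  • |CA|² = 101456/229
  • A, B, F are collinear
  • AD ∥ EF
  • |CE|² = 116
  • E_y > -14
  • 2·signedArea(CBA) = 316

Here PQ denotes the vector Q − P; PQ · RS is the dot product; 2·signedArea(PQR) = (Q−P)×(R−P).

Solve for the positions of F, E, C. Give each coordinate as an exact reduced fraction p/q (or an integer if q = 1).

1. F_x = -1287/229  [A, B, F are collinear ∩ DF ⟂ AB]
2. F_y = -767/229  [A, B, F are collinear ∩ DF ⟂ AB]
   → F = (-1287/229, -767/229)
3. E_x = -371/229  [AD ∥ EF ∩ DF ∥ AE]
4. E_y = -3057/229  [AD ∥ EF ∩ DF ∥ AE]
   → E = (-371/229, -3057/229)
5. C_x = 545/229  [line 2·x + -15·y + -355 = 0 ∩ |CA|² = 101456/229]
6. C_y = -5347/229  [line 2·x + -15·y + -355 = 0 ∩ |CA|² = 101456/229]
   → C = (545/229, -5347/229)

C = (545/229, -5347/229)
E = (-371/229, -3057/229)
F = (-1287/229, -767/229)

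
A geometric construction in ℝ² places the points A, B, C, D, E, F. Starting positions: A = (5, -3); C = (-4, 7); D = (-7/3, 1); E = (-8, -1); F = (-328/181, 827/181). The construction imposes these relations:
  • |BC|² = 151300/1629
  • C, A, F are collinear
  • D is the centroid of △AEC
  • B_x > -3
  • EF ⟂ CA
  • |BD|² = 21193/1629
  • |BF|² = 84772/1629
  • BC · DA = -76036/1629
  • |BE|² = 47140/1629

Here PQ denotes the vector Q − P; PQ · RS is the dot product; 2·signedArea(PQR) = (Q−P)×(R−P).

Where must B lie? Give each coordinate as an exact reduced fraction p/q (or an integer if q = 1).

B = (-1550/543, -465/181)

1. B_x = -1550/543  [line -22/3·x + 4·y + -17360/1629 = 0 ∩ |BE|² = 47140/1629]
2. B_y = -465/181  [line -22/3·x + 4·y + -17360/1629 = 0 ∩ |BE|² = 47140/1629]
   → B = (-1550/543, -465/181)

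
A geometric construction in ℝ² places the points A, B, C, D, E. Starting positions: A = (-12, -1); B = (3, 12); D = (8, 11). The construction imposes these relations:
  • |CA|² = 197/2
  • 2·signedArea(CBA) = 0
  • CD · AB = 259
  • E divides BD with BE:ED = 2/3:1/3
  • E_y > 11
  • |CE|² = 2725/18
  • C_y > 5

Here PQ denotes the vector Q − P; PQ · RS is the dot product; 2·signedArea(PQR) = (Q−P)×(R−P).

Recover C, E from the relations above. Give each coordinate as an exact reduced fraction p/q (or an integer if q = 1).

1. C_x = -9/2  [2·signedArea(CBA) = 0 ∩ CD · AB = 259]
2. C_y = 11/2  [2·signedArea(CBA) = 0 ∩ CD · AB = 259]
   → C = (-9/2, 11/2)
3. E_x = 19/3  [E divides BD with BE:ED = 2/3:1/3]
4. E_y = 34/3  [E divides BD with BE:ED = 2/3:1/3]
   → E = (19/3, 34/3)

C = (-9/2, 11/2)
E = (19/3, 34/3)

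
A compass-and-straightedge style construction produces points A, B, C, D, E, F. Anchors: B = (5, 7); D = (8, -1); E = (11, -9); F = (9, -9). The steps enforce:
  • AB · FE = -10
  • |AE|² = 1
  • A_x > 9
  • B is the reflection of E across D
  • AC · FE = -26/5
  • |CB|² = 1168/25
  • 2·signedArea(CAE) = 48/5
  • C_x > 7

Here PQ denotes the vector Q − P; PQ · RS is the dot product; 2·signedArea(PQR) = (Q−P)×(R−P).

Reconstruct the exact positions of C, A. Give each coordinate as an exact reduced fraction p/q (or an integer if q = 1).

A = (10, -9)
C = (37/5, 3/5)

1. A_x = 10  [AB · FE = -10]
2. A_y = -9  [|AE|² = 1]
   → A = (10, -9)
3. C_x = 37/5  [2·signedArea(CAE) = 48/5 ∩ AC · FE = -26/5]
4. C_y = 3/5  [2·signedArea(CAE) = 48/5 ∩ AC · FE = -26/5]
   → C = (37/5, 3/5)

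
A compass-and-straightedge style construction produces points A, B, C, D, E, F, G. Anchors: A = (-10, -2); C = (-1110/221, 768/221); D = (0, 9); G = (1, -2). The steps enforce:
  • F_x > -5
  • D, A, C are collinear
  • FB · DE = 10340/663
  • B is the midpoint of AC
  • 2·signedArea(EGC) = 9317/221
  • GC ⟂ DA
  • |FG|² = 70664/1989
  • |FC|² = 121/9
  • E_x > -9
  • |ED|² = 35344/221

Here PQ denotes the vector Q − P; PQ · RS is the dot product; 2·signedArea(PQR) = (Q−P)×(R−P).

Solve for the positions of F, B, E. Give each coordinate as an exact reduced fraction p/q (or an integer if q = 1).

B = (-1660/221, 163/221)
E = (-1880/221, -79/221)
F = (-1033/221, -116/663)

1. B_x = -1660/221  [B is the midpoint of AC]
2. B_y = 163/221  [B is the midpoint of AC]
   → B = (-1660/221, 163/221)
3. E_x = -1880/221  [line -1210/221·x + -1331/221·y + -10769/221 = 0 ∩ |ED|² = 35344/221]
4. E_y = -79/221  [line -1210/221·x + -1331/221·y + -10769/221 = 0 ∩ |ED|² = 35344/221]
   → E = (-1880/221, -79/221)
5. F_x = -1033/221  [line 1880/221·x + 2068/221·y + 27448/663 = 0 ∩ |FC|² = 121/9]
6. F_y = -116/663  [line 1880/221·x + 2068/221·y + 27448/663 = 0 ∩ |FC|² = 121/9]
   → F = (-1033/221, -116/663)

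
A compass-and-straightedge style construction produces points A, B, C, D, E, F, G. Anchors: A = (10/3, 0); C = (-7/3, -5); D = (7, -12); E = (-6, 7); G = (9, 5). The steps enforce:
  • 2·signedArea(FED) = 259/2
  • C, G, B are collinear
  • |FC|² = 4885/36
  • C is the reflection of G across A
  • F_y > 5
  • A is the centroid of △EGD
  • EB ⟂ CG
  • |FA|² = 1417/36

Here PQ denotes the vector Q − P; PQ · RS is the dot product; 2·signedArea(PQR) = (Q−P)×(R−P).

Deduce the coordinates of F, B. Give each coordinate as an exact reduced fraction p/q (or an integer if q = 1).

1. F_x = 3/2  [line 19·x + 13·y + -213/2 = 0 ∩ |FC|² = 4885/36]
2. F_y = 6  [line 19·x + 13·y + -213/2 = 0 ∩ |FC|² = 4885/36]
   → F = (3/2, 6)
3. B_x = 801/514  [C, G, B are collinear ∩ EB ⟂ CG]
4. B_y = -805/514  [C, G, B are collinear ∩ EB ⟂ CG]
   → B = (801/514, -805/514)

B = (801/514, -805/514)
F = (3/2, 6)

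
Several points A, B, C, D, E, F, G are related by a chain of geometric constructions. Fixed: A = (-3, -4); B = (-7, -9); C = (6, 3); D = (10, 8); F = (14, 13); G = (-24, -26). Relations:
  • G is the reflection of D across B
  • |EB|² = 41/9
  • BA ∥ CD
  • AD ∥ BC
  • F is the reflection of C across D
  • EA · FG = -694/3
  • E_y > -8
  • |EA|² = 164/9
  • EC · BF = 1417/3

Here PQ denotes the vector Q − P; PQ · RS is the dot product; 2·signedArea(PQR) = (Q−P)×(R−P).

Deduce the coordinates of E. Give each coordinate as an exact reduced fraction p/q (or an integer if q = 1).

E = (-17/3, -22/3)

1. E_x = -17/3  [EC · BF = 1417/3 ∩ EA · FG = -694/3]
2. E_y = -22/3  [EC · BF = 1417/3 ∩ EA · FG = -694/3]
   → E = (-17/3, -22/3)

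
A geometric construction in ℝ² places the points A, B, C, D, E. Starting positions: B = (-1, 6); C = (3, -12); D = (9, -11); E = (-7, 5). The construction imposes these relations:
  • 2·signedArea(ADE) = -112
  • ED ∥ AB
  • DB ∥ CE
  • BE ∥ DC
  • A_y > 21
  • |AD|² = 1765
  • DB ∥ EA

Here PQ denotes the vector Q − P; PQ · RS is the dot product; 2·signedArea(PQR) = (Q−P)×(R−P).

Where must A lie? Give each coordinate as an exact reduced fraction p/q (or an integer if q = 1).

A = (-17, 22)

1. A_x = -17  [ED ∥ AB ∩ DB ∥ EA]
2. A_y = 22  [ED ∥ AB ∩ DB ∥ EA]
   → A = (-17, 22)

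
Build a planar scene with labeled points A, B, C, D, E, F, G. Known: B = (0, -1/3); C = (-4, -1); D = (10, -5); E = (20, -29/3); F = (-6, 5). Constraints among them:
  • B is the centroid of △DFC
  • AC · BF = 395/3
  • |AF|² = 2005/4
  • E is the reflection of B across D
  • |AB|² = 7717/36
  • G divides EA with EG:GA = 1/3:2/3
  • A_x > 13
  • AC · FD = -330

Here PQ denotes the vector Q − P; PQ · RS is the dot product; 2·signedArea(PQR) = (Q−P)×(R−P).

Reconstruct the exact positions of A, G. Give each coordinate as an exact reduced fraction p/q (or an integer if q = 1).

1. A_x = 27/2  [AC · BF = 395/3 ∩ AC · FD = -330]
2. A_y = -6  [AC · BF = 395/3 ∩ AC · FD = -330]
   → A = (27/2, -6)
3. G_x = 107/6  [G divides EA with EG:GA = 1/3:2/3]
4. G_y = -76/9  [G divides EA with EG:GA = 1/3:2/3]
   → G = (107/6, -76/9)

A = (27/2, -6)
G = (107/6, -76/9)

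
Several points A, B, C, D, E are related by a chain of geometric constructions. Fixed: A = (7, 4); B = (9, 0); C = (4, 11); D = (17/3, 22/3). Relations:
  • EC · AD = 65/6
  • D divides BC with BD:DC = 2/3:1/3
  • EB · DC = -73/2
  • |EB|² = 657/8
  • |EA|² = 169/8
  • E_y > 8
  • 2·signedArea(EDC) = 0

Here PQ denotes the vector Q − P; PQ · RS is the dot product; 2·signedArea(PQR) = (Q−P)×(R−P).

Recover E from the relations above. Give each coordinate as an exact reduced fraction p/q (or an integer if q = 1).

1. E_x = 21/4  [2·signedArea(EDC) = 0 ∩ EC · AD = 65/6]
2. E_y = 33/4  [2·signedArea(EDC) = 0 ∩ EC · AD = 65/6]
   → E = (21/4, 33/4)

E = (21/4, 33/4)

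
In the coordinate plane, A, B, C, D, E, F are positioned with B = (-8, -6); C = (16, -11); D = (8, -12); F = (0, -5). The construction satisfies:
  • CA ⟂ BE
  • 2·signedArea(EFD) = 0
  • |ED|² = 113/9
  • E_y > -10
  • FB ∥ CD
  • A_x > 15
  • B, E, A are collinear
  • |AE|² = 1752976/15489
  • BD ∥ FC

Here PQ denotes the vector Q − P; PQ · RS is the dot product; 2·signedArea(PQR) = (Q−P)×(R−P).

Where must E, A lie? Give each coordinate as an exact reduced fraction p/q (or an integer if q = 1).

1. E_x = 16/3  [line 7·x + 8·y + 40 = 0 ∩ |ED|² = 113/9]
2. E_y = -29/3  [line 7·x + 8·y + 40 = 0 ∩ |ED|² = 113/9]
   → E = (16/3, -29/3)
3. A_x = 26832/1721  [B, E, A are collinear ∩ CA ⟂ BE]
4. A_y = -21491/1721  [B, E, A are collinear ∩ CA ⟂ BE]
   → A = (26832/1721, -21491/1721)

A = (26832/1721, -21491/1721)
E = (16/3, -29/3)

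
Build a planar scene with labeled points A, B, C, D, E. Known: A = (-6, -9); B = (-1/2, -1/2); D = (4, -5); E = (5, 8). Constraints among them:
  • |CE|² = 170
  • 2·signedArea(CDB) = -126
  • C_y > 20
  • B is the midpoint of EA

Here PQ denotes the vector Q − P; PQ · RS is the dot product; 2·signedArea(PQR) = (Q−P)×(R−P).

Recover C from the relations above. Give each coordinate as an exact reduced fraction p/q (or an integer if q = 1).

1. C_x = 6  [line -9/2·x + -9/2·y + 243/2 = 0 ∩ |CE|² = 170]
2. C_y = 21  [line -9/2·x + -9/2·y + 243/2 = 0 ∩ |CE|² = 170]
   → C = (6, 21)

C = (6, 21)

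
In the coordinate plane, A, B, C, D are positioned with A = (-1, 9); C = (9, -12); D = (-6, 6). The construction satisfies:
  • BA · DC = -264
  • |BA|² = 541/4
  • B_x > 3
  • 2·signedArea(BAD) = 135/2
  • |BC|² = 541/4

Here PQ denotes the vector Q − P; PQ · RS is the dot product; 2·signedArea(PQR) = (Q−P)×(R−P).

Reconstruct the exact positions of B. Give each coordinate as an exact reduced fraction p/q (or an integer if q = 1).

B = (4, -3/2)

1. B_x = 4  [2·signedArea(BAD) = 135/2 ∩ BA · DC = -264]
2. B_y = -3/2  [2·signedArea(BAD) = 135/2 ∩ BA · DC = -264]
   → B = (4, -3/2)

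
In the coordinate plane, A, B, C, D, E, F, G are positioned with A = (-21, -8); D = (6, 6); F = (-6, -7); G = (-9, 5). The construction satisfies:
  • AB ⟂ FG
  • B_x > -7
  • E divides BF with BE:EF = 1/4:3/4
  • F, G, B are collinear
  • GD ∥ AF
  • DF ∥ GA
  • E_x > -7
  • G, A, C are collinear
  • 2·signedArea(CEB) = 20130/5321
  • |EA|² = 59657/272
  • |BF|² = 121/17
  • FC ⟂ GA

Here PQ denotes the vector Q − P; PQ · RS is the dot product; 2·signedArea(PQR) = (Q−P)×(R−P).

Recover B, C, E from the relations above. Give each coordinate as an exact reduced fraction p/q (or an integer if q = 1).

B = (-113/17, -75/17)
C = (-4257/313, 5/313)
E = (-441/68, -86/17)

1. B_x = -113/17  [F, G, B are collinear ∩ AB ⟂ FG]
2. B_y = -75/17  [F, G, B are collinear ∩ AB ⟂ FG]
   → B = (-113/17, -75/17)
3. C_x = -4257/313  [G, A, C are collinear ∩ FC ⟂ GA]
4. C_y = 5/313  [G, A, C are collinear ∩ FC ⟂ GA]
   → C = (-4257/313, 5/313)
5. E_x = -441/68  [E divides BF with BE:EF = 1/4:3/4]
6. E_y = -86/17  [E divides BF with BE:EF = 1/4:3/4]
   → E = (-441/68, -86/17)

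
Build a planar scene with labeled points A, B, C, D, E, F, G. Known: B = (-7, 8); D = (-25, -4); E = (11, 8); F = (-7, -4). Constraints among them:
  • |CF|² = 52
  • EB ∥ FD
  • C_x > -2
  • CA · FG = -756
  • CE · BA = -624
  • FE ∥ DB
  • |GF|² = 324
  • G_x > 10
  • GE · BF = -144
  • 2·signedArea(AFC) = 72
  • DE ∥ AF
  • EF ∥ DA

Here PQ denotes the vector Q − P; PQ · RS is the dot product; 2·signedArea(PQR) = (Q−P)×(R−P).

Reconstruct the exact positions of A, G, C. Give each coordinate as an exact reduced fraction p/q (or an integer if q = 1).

1. A_x = -43  [DE ∥ AF ∩ EF ∥ DA]
2. A_y = -16  [DE ∥ AF ∩ EF ∥ DA]
   → A = (-43, -16)
3. G_y = -4  [GE · BF = -144]
4. G_x = 11  [|GF|² = 324]
   → G = (11, -4)
5. C_x = -1  [CE · BA = -624 ∩ 2·signedArea(AFC) = 72]
6. C_y = 0  [CE · BA = -624 ∩ 2·signedArea(AFC) = 72]
   → C = (-1, 0)

A = (-43, -16)
C = (-1, 0)
G = (11, -4)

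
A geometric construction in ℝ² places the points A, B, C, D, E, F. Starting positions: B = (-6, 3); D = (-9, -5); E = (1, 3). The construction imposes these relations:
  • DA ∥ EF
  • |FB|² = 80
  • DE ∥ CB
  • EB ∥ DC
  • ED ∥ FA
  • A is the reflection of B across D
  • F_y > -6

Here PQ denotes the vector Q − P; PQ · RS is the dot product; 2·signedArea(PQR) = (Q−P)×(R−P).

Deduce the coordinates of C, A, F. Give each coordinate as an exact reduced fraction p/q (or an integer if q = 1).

1. C_x = -16  [DE ∥ CB ∩ EB ∥ DC]
2. C_y = -5  [DE ∥ CB ∩ EB ∥ DC]
   → C = (-16, -5)
3. A_x = -12  [A is the reflection of B across D]
4. A_y = -13  [A is the reflection of B across D]
   → A = (-12, -13)
5. F_x = -2  [ED ∥ FA ∩ DA ∥ EF]
6. F_y = -5  [ED ∥ FA ∩ DA ∥ EF]
   → F = (-2, -5)

A = (-12, -13)
C = (-16, -5)
F = (-2, -5)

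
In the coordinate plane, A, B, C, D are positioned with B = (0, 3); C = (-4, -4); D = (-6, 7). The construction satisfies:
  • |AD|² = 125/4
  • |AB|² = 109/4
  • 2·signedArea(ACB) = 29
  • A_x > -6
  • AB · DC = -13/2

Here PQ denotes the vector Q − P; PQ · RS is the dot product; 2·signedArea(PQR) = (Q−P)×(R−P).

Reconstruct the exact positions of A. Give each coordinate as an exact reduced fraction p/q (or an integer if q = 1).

A = (-5, 3/2)

1. A_x = -5  [AB · DC = -13/2 ∩ 2·signedArea(ACB) = 29]
2. A_y = 3/2  [AB · DC = -13/2 ∩ 2·signedArea(ACB) = 29]
   → A = (-5, 3/2)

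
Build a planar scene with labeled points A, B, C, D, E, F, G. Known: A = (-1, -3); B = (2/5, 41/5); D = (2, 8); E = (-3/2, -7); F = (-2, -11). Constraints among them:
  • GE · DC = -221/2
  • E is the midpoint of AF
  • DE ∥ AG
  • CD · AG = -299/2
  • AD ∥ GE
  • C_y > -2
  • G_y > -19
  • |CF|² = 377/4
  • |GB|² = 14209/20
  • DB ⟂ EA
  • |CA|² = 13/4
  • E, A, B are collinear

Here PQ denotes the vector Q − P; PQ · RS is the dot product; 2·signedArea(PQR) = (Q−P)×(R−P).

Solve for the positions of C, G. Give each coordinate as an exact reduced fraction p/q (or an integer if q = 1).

1. G_x = -9/2  [AD ∥ GE ∩ DE ∥ AG]
2. G_y = -18  [AD ∥ GE ∩ DE ∥ AG]
   → G = (-9/2, -18)
3. C_x = 0  [CD · AG = -299/2 ∩ GE · DC = -221/2]
4. C_y = -3/2  [CD · AG = -299/2 ∩ GE · DC = -221/2]
   → C = (0, -3/2)

C = (0, -3/2)
G = (-9/2, -18)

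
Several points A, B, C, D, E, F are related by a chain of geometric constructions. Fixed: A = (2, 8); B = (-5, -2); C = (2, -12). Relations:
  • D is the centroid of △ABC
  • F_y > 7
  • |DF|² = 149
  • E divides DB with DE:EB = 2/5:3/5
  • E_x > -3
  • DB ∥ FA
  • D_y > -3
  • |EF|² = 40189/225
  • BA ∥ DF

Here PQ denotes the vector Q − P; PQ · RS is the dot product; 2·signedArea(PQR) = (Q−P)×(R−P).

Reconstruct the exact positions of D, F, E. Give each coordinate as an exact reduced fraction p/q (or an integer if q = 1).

D = (-1/3, -2)
E = (-11/5, -2)
F = (20/3, 8)

1. D_x = -1/3  [D is the centroid of △ABC]
2. D_y = -2  [D is the centroid of △ABC]
   → D = (-1/3, -2)
3. F_x = 20/3  [DB ∥ FA ∩ BA ∥ DF]
4. F_y = 8  [DB ∥ FA ∩ BA ∥ DF]
   → F = (20/3, 8)
5. E_x = -11/5  [E divides DB with DE:EB = 2/5:3/5]
6. E_y = -2  [E divides DB with DE:EB = 2/5:3/5]
   → E = (-11/5, -2)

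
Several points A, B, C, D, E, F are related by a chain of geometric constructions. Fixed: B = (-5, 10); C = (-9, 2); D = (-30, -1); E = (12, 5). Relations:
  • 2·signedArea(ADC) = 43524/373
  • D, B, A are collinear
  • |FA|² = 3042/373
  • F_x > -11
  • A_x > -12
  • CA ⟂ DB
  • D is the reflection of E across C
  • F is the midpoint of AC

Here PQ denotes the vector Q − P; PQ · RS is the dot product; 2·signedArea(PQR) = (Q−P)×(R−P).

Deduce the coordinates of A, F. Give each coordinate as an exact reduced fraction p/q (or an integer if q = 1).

1. A_x = -4215/373  [D, B, A are collinear ∩ CA ⟂ DB]
2. A_y = 2696/373  [D, B, A are collinear ∩ CA ⟂ DB]
   → A = (-4215/373, 2696/373)
3. F_x = -3786/373  [F is the midpoint of AC]
4. F_y = 1721/373  [F is the midpoint of AC]
   → F = (-3786/373, 1721/373)

A = (-4215/373, 2696/373)
F = (-3786/373, 1721/373)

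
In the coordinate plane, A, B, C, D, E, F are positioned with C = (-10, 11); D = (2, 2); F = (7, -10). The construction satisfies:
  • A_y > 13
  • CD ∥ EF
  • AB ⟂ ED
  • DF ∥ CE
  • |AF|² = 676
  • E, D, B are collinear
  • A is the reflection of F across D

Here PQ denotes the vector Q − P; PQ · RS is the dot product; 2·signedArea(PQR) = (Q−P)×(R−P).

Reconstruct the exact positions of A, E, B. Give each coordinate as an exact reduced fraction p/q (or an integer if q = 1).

1. A_x = -3  [A is the reflection of F across D]
2. A_y = 14  [A is the reflection of F across D]
   → A = (-3, 14)
3. E_x = -5  [CD ∥ EF ∩ DF ∥ CE]
4. E_y = -1  [CD ∥ EF ∩ DF ∥ CE]
   → E = (-5, -1)
5. B_x = 123/58  [E, D, B are collinear ∩ AB ⟂ ED]
6. B_y = 119/58  [E, D, B are collinear ∩ AB ⟂ ED]
   → B = (123/58, 119/58)

A = (-3, 14)
B = (123/58, 119/58)
E = (-5, -1)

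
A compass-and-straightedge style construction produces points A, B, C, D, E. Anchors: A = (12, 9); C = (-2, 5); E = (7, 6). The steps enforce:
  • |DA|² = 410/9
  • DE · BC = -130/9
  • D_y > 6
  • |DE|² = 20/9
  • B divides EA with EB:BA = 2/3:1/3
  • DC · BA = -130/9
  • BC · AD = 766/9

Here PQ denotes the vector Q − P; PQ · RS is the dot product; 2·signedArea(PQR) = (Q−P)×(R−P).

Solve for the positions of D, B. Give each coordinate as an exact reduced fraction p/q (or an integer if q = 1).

B = (31/3, 8)
D = (17/3, 20/3)

1. B_x = 31/3  [B divides EA with EB:BA = 2/3:1/3]
2. B_y = 8  [B divides EA with EB:BA = 2/3:1/3]
   → B = (31/3, 8)
3. D_x = 17/3  [DE · BC = -130/9 ∩ DC · BA = -130/9]
4. D_y = 20/3  [DE · BC = -130/9 ∩ DC · BA = -130/9]
   → D = (17/3, 20/3)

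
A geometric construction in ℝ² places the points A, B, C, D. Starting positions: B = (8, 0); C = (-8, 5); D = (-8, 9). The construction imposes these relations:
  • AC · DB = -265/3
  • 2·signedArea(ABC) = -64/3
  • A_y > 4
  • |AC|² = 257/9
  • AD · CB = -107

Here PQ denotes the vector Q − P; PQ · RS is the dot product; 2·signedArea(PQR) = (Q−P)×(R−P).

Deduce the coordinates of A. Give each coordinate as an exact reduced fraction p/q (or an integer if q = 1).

A = (-8/3, 14/3)

1. A_x = -8/3  [2·signedArea(ABC) = -64/3 ∩ AC · DB = -265/3]
2. A_y = 14/3  [2·signedArea(ABC) = -64/3 ∩ AC · DB = -265/3]
   → A = (-8/3, 14/3)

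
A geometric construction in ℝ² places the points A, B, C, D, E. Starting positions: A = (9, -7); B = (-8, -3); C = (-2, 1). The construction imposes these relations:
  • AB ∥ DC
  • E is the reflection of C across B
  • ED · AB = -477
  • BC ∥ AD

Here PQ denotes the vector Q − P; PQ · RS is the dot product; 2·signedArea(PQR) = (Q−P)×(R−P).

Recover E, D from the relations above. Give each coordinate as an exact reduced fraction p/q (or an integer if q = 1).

D = (15, -3)
E = (-14, -7)

1. E_x = -14  [E is the reflection of C across B]
2. E_y = -7  [E is the reflection of C across B]
   → E = (-14, -7)
3. D_x = 15  [AB ∥ DC ∩ BC ∥ AD]
4. D_y = -3  [AB ∥ DC ∩ BC ∥ AD]
   → D = (15, -3)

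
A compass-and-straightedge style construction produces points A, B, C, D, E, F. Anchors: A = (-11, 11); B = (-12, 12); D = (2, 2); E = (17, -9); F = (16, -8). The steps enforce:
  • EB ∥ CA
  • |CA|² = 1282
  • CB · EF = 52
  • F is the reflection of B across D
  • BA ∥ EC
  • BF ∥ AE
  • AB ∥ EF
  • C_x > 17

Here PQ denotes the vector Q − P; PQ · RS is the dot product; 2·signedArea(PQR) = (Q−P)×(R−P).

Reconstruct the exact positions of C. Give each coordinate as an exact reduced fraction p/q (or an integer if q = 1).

1. C_x = 18  [EB ∥ CA ∩ BA ∥ EC]
2. C_y = -10  [EB ∥ CA ∩ BA ∥ EC]
   → C = (18, -10)

C = (18, -10)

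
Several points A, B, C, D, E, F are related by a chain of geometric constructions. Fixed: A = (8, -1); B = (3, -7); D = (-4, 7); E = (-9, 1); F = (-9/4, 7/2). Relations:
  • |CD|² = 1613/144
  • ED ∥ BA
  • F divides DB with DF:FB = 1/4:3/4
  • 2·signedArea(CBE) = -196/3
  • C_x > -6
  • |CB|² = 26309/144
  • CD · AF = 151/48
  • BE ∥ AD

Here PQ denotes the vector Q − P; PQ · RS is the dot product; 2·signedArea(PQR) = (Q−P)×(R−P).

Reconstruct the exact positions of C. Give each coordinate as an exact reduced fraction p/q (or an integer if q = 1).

1. C_x = -61/12  [2·signedArea(CBE) = -196/3 ∩ CD · AF = 151/48]
2. C_y = 23/6  [2·signedArea(CBE) = -196/3 ∩ CD · AF = 151/48]
   → C = (-61/12, 23/6)

C = (-61/12, 23/6)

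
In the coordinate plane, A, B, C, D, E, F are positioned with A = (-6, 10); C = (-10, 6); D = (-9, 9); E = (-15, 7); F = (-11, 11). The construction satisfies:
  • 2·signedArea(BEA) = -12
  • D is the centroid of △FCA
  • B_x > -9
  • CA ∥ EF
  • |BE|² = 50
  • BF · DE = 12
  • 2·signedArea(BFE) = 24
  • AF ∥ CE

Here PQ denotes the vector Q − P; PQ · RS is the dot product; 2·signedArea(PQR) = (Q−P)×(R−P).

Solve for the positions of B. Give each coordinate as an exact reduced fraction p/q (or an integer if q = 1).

B = (-8, 8)

1. B_x = -8  [2·signedArea(BEA) = -12 ∩ BF · DE = 12]
2. B_y = 8  [2·signedArea(BEA) = -12 ∩ BF · DE = 12]
   → B = (-8, 8)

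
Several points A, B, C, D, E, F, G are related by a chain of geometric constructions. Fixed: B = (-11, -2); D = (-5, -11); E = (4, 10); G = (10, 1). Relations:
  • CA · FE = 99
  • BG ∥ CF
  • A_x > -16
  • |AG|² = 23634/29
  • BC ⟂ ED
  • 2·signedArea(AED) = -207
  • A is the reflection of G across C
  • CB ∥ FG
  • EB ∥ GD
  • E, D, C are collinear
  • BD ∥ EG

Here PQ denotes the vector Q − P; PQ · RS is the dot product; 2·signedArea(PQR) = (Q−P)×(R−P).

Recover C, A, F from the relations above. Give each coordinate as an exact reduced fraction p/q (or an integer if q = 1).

1. C_x = -155/58  [E, D, C are collinear ∩ BC ⟂ ED]
2. C_y = -323/58  [E, D, C are collinear ∩ BC ⟂ ED]
   → C = (-155/58, -323/58)
3. A_x = -445/29  [A is the reflection of G across C]
4. A_y = -352/29  [A is the reflection of G across C]
   → A = (-445/29, -352/29)
5. F_x = 1063/58  [CB ∥ FG ∩ BG ∥ CF]
6. F_y = -149/58  [CB ∥ FG ∩ BG ∥ CF]
   → F = (1063/58, -149/58)

A = (-445/29, -352/29)
C = (-155/58, -323/58)
F = (1063/58, -149/58)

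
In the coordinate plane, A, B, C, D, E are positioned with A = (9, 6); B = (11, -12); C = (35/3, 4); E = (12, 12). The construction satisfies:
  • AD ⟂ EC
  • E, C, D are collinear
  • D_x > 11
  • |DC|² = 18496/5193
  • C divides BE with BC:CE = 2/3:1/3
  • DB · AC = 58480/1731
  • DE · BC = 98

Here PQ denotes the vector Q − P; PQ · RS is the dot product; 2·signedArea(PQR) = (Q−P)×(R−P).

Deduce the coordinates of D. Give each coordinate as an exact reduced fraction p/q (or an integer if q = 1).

D = (6777/577, 3396/577)

1. D_x = 6777/577  [E, C, D are collinear ∩ AD ⟂ EC]
2. D_y = 3396/577  [E, C, D are collinear ∩ AD ⟂ EC]
   → D = (6777/577, 3396/577)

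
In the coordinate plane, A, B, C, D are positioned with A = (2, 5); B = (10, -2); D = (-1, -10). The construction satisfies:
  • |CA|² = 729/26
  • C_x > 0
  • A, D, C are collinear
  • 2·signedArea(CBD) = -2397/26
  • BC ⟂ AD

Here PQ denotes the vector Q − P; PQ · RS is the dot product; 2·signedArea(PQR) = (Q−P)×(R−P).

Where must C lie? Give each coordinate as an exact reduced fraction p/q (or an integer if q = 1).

C = (25/26, -5/26)

1. C_x = 25/26  [A, D, C are collinear ∩ BC ⟂ AD]
2. C_y = -5/26  [A, D, C are collinear ∩ BC ⟂ AD]
   → C = (25/26, -5/26)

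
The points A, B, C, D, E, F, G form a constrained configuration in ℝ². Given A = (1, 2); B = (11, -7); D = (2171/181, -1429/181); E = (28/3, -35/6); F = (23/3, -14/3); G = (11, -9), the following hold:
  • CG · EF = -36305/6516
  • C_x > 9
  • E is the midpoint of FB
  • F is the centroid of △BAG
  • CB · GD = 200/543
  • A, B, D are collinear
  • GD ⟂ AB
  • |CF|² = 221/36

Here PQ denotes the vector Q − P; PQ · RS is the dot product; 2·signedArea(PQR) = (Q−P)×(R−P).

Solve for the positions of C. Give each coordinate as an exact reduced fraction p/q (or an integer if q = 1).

C = (5248/543, -6659/1086)

1. C_x = 5248/543  [CB · GD = 200/543 ∩ CG · EF = -36305/6516]
2. C_y = -6659/1086  [CB · GD = 200/543 ∩ CG · EF = -36305/6516]
   → C = (5248/543, -6659/1086)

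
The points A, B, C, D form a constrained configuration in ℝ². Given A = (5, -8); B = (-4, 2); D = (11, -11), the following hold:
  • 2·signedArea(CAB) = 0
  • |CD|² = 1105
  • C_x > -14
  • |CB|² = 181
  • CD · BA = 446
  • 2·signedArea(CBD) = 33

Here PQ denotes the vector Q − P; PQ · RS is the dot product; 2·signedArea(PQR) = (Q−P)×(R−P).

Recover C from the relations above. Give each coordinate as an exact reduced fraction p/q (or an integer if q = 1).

C = (-13, 12)

1. C_x = -13  [2·signedArea(CAB) = 0 ∩ 2·signedArea(CBD) = 33]
2. C_y = 12  [2·signedArea(CAB) = 0 ∩ 2·signedArea(CBD) = 33]
   → C = (-13, 12)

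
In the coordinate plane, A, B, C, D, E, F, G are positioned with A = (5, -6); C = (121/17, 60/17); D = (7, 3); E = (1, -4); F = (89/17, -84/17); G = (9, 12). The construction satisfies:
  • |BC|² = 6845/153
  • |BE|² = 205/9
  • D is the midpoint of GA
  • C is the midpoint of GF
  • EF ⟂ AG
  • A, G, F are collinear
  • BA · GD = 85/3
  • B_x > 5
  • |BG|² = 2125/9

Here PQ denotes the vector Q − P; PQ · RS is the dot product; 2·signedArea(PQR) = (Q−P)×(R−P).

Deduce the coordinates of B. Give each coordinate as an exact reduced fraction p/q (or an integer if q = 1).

1. B_x = 17/3  [line 2·x + 9·y + 47/3 = 0 ∩ |BE|² = 205/9]
2. B_y = -3  [line 2·x + 9·y + 47/3 = 0 ∩ |BE|² = 205/9]
   → B = (17/3, -3)

B = (17/3, -3)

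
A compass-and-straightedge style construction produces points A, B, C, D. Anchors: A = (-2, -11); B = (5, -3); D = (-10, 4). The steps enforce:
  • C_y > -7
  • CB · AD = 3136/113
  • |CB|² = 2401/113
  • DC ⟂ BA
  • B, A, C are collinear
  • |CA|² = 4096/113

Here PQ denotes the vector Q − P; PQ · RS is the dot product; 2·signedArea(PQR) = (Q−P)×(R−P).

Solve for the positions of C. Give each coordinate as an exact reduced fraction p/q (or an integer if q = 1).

C = (222/113, -731/113)

1. C_x = 222/113  [B, A, C are collinear ∩ DC ⟂ BA]
2. C_y = -731/113  [B, A, C are collinear ∩ DC ⟂ BA]
   → C = (222/113, -731/113)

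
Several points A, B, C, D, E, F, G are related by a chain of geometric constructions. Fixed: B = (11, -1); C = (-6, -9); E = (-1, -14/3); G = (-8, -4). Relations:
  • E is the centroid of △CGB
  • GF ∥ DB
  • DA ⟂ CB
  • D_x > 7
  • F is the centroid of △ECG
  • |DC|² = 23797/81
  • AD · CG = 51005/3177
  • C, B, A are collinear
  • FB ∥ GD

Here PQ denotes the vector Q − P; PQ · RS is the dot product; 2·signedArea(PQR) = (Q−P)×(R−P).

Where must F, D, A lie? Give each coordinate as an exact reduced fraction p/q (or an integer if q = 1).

A = (29456/3177, -5761/3177)
D = (8, 8/9)
F = (-5, -53/9)

1. F_x = -5  [F is the centroid of △ECG]
2. F_y = -53/9  [F is the centroid of △ECG]
   → F = (-5, -53/9)
3. D_x = 8  [GF ∥ DB ∩ FB ∥ GD]
4. D_y = 8/9  [GF ∥ DB ∩ FB ∥ GD]
   → D = (8, 8/9)
5. A_x = 29456/3177  [C, B, A are collinear ∩ DA ⟂ CB]
6. A_y = -5761/3177  [C, B, A are collinear ∩ DA ⟂ CB]
   → A = (29456/3177, -5761/3177)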